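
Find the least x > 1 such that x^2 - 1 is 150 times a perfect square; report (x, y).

First expand sqrt(150) as a continued fraction. With x_i = (sqrt(150) + m_i)/d_i and (m_0, d_0) = (0, 1): a_0 = floor(sqrt(150)) = 12, since 12^2 = 144 <= 150 < 169 = 13^2.
Iterate m_{i+1} = d_i*a_i - m_i, d_{i+1} = (150 - m_{i+1}^2)/d_i, a_{i+1} = floor((a_0 + m_{i+1})/d_{i+1}):
  m_1 = 1*12 - 0 = 12, d_1 = (150 - 12^2)/1 = 6/1 = 6, a_1 = floor((12 + 12)/6) = 4.
  m_2 = 6*4 - 12 = 12, d_2 = (150 - 12^2)/6 = 6/6 = 1, a_2 = floor((12 + 12)/1) = 24.
  m_3 = 1*24 - 12 = 12, d_3 = (150 - 12^2)/1 = 6/1 = 6: (m_3, d_3) = (m_1, d_1) = (12, 6), so from here the quotients repeat a_1, a_2; the period length is 2.
So sqrt(150) = [12; (4, 24)] with period length k = 2.
k is even, so the fundamental solution of x^2 - 150y^2 = 1 is (p_{k-1}, q_{k-1}) = (p_1, q_1); compute convergents through index 1.
Convergents (p_i = a_i*p_{i-1} + p_{i-2}, q_i = a_i*q_{i-1} + q_{i-2} with p_{-2}=0, p_{-1}=1, q_{-2}=1, q_{-1}=0):
  i=0: a_0=12, p_0 = 12*1 + 0 = 12, q_0 = 12*0 + 1 = 1.
  i=1: a_1=4, p_1 = 4*12 + 1 = 49, q_1 = 4*1 + 0 = 4.
Check: 49^2 - 150*4^2 = 2401 - 2400 = 1, so (x, y) = (49, 4) solves the equation, and by the theorem it is the least positive solution.

(x, y) = (49, 4)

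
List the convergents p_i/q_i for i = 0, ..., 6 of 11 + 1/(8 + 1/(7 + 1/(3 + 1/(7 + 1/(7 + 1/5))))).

Using the convergent recurrence p_i = a_i*p_{i-1} + p_{i-2}, q_i = a_i*q_{i-1} + q_{i-2} with p_{-2}=0, p_{-1}=1, q_{-2}=1, q_{-1}=0:
  i=0: a_0=11, p_0 = 11*1 + 0 = 11, q_0 = 11*0 + 1 = 1.
  i=1: a_1=8, p_1 = 8*11 + 1 = 89, q_1 = 8*1 + 0 = 8.
  i=2: a_2=7, p_2 = 7*89 + 11 = 634, q_2 = 7*8 + 1 = 57.
  i=3: a_3=3, p_3 = 3*634 + 89 = 1991, q_3 = 3*57 + 8 = 179.
  i=4: a_4=7, p_4 = 7*1991 + 634 = 14571, q_4 = 7*179 + 57 = 1310.
  i=5: a_5=7, p_5 = 7*14571 + 1991 = 103988, q_5 = 7*1310 + 179 = 9349.
  i=6: a_6=5, p_6 = 5*103988 + 14571 = 534511, q_6 = 5*9349 + 1310 = 48055.

11/1, 89/8, 634/57, 1991/179, 14571/1310, 103988/9349, 534511/48055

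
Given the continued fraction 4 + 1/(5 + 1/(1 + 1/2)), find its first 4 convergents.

Using the convergent recurrence p_i = a_i*p_{i-1} + p_{i-2}, q_i = a_i*q_{i-1} + q_{i-2} with p_{-2}=0, p_{-1}=1, q_{-2}=1, q_{-1}=0:
  i=0: a_0=4, p_0 = 4*1 + 0 = 4, q_0 = 4*0 + 1 = 1.
  i=1: a_1=5, p_1 = 5*4 + 1 = 21, q_1 = 5*1 + 0 = 5.
  i=2: a_2=1, p_2 = 1*21 + 4 = 25, q_2 = 1*5 + 1 = 6.
  i=3: a_3=2, p_3 = 2*25 + 21 = 71, q_3 = 2*6 + 5 = 17.

4/1, 21/5, 25/6, 71/17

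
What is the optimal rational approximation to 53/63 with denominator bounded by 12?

Expand x = 53/63 as a continued fraction with the Euclidean algorithm:
  53 = 0*63 + 53, so a_0 = 0.
  63 = 1*53 + 10, so a_1 = 1.
  53 = 5*10 + 3, so a_2 = 5.
  10 = 3*3 + 1, so a_3 = 3.
  3 = 3*1 + 0, so a_4 = 3.
so x = [0; 1, 5, 3, 3].
Convergents (p_i = a_i*p_{i-1} + p_{i-2}, q_i = a_i*q_{i-1} + q_{i-2} with p_{-2}=0, p_{-1}=1, q_{-2}=1, q_{-1}=0), until the denominator exceeds 12:
  i=0: a_0=0, p_0 = 0*1 + 0 = 0, q_0 = 0*0 + 1 = 1.
  i=1: a_1=1, p_1 = 1*0 + 1 = 1, q_1 = 1*1 + 0 = 1.
  i=2: a_2=5, p_2 = 5*1 + 0 = 5, q_2 = 5*1 + 1 = 6.
  i=3: a_3=3, p_3 = 3*5 + 1 = 16, q_3 = 3*6 + 1 = 19.
q_3 = 19 > 12, so the last convergent with denominator <= 12 is p_2/q_2 = 5/6.
The closest fraction with denominator <= 12 is either p_2/q_2 or the intermediate fraction (k*p_2 + p_1)/(k*q_2 + q_1) with the largest k >= 1 whose denominator stays <= 12; these approach x as k grows, and every other convergent or intermediate fraction in range is farther away.
Largest k: floor((12 - q_1)/q_2) = floor((12 - 1)/6) = 1.
That gives (1*5 + 1)/(1*6 + 1) = 6/7.
Compare the errors: |x - 5/6| = |53*6 - 5*63|/(63*6) = 3/378, and |x - 6/7| = |53*7 - 6*63|/(63*7) = 7/441.
Cross-multiplying, 3*441 = 1323 < 2646 = 7*378, so 3/378 is smaller: the convergent 5/6 is closer to x than 6/7.

5/6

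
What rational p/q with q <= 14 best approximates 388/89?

61/14

Expand x = 388/89 as a continued fraction with the Euclidean algorithm:
  388 = 4*89 + 32, so a_0 = 4.
  89 = 2*32 + 25, so a_1 = 2.
  32 = 1*25 + 7, so a_2 = 1.
  25 = 3*7 + 4, so a_3 = 3.
  7 = 1*4 + 3, so a_4 = 1.
  4 = 1*3 + 1, so a_5 = 1.
  3 = 3*1 + 0, so a_6 = 3.
so x = [4; 2, 1, 3, 1, 1, 3].
Convergents (p_i = a_i*p_{i-1} + p_{i-2}, q_i = a_i*q_{i-1} + q_{i-2} with p_{-2}=0, p_{-1}=1, q_{-2}=1, q_{-1}=0), until the denominator exceeds 14:
  i=0: a_0=4, p_0 = 4*1 + 0 = 4, q_0 = 4*0 + 1 = 1.
  i=1: a_1=2, p_1 = 2*4 + 1 = 9, q_1 = 2*1 + 0 = 2.
  i=2: a_2=1, p_2 = 1*9 + 4 = 13, q_2 = 1*2 + 1 = 3.
  i=3: a_3=3, p_3 = 3*13 + 9 = 48, q_3 = 3*3 + 2 = 11.
  i=4: a_4=1, p_4 = 1*48 + 13 = 61, q_4 = 1*11 + 3 = 14.
  i=5: a_5=1, p_5 = 1*61 + 48 = 109, q_5 = 1*14 + 11 = 25.
q_5 = 25 > 14, so the last convergent with denominator <= 14 is p_4/q_4 = 61/14.
The closest fraction with denominator <= 14 is either p_4/q_4 or the intermediate fraction (k*p_4 + p_3)/(k*q_4 + q_3) with the largest k >= 1 whose denominator stays <= 14; these approach x as k grows, and every other convergent or intermediate fraction in range is farther away.
Largest k: floor((14 - q_3)/q_4) = floor((14 - 11)/14) = 0.
Since k = 0, no intermediate fraction beyond p_4/q_4 has denominator <= 14, so the convergent 61/14 is the closest (its error is |388*14 - 61*89|/(89*14) = 3/1246).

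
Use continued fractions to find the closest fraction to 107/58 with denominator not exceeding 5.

9/5

Expand x = 107/58 as a continued fraction with the Euclidean algorithm:
  107 = 1*58 + 49, so a_0 = 1.
  58 = 1*49 + 9, so a_1 = 1.
  49 = 5*9 + 4, so a_2 = 5.
  9 = 2*4 + 1, so a_3 = 2.
  4 = 4*1 + 0, so a_4 = 4.
so x = [1; 1, 5, 2, 4].
Convergents (p_i = a_i*p_{i-1} + p_{i-2}, q_i = a_i*q_{i-1} + q_{i-2} with p_{-2}=0, p_{-1}=1, q_{-2}=1, q_{-1}=0), until the denominator exceeds 5:
  i=0: a_0=1, p_0 = 1*1 + 0 = 1, q_0 = 1*0 + 1 = 1.
  i=1: a_1=1, p_1 = 1*1 + 1 = 2, q_1 = 1*1 + 0 = 1.
  i=2: a_2=5, p_2 = 5*2 + 1 = 11, q_2 = 5*1 + 1 = 6.
q_2 = 6 > 5, so the last convergent with denominator <= 5 is p_1/q_1 = 2/1.
The closest fraction with denominator <= 5 is either p_1/q_1 or the intermediate fraction (k*p_1 + p_0)/(k*q_1 + q_0) with the largest k >= 1 whose denominator stays <= 5; these approach x as k grows, and every other convergent or intermediate fraction in range is farther away.
Largest k: floor((5 - q_0)/q_1) = floor((5 - 1)/1) = 4.
That gives (4*2 + 1)/(4*1 + 1) = 9/5.
Compare the errors: |x - 2/1| = |107*1 - 2*58|/(58*1) = 9/58, and |x - 9/5| = |107*5 - 9*58|/(58*5) = 13/290.
Cross-multiplying, 13*58 = 754 < 2610 = 9*290, so 13/290 is smaller: the intermediate fraction 9/5 is closer to x than 2/1.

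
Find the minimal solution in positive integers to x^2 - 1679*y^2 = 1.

(x, y) = (1680, 41)

First expand sqrt(1679) as a continued fraction. With x_i = (sqrt(1679) + m_i)/d_i and (m_0, d_0) = (0, 1): a_0 = floor(sqrt(1679)) = 40, since 40^2 = 1600 <= 1679 < 1681 = 41^2.
Iterate m_{i+1} = d_i*a_i - m_i, d_{i+1} = (1679 - m_{i+1}^2)/d_i, a_{i+1} = floor((a_0 + m_{i+1})/d_{i+1}):
  m_1 = 1*40 - 0 = 40, d_1 = (1679 - 40^2)/1 = 79/1 = 79, a_1 = floor((40 + 40)/79) = 1.
  m_2 = 79*1 - 40 = 39, d_2 = (1679 - 39^2)/79 = 158/79 = 2, a_2 = floor((40 + 39)/2) = 39.
  m_3 = 2*39 - 39 = 39, d_3 = (1679 - 39^2)/2 = 158/2 = 79, a_3 = floor((40 + 39)/79) = 1.
  m_4 = 79*1 - 39 = 40, d_4 = (1679 - 40^2)/79 = 79/79 = 1, a_4 = floor((40 + 40)/1) = 80.
  m_5 = 1*80 - 40 = 40, d_5 = (1679 - 40^2)/1 = 79/1 = 79: (m_5, d_5) = (m_1, d_1) = (40, 79), so from here the quotients repeat a_1, ..., a_4; the period length is 4.
So sqrt(1679) = [40; (1, 39, 1, 80)] with period length k = 4.
k is even, so the fundamental solution of x^2 - 1679y^2 = 1 is (p_{k-1}, q_{k-1}) = (p_3, q_3); compute convergents through index 3.
Convergents (p_i = a_i*p_{i-1} + p_{i-2}, q_i = a_i*q_{i-1} + q_{i-2} with p_{-2}=0, p_{-1}=1, q_{-2}=1, q_{-1}=0):
  i=0: a_0=40, p_0 = 40*1 + 0 = 40, q_0 = 40*0 + 1 = 1.
  i=1: a_1=1, p_1 = 1*40 + 1 = 41, q_1 = 1*1 + 0 = 1.
  i=2: a_2=39, p_2 = 39*41 + 40 = 1639, q_2 = 39*1 + 1 = 40.
  i=3: a_3=1, p_3 = 1*1639 + 41 = 1680, q_3 = 1*40 + 1 = 41.
Check: 1680^2 - 1679*41^2 = 2822400 - 2822399 = 1, so (x, y) = (1680, 41) solves the equation, and by the theorem it is the least positive solution.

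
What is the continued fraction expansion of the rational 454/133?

Run the Euclidean algorithm on 454 and 133; the successive quotients are the partial quotients a_0, a_1, ... (each step inverts the fractional part left over by the previous one):
  454 = 3*133 + 55, so a_0 = 3.
  133 = 2*55 + 23, so a_1 = 2.
  55 = 2*23 + 9, so a_2 = 2.
  23 = 2*9 + 5, so a_3 = 2.
  9 = 1*5 + 4, so a_4 = 1.
  5 = 1*4 + 1, so a_5 = 1.
  4 = 4*1 + 0, so a_6 = 4.
The remainder reaches 0 after 7 divisions, so the expansion has 7 partial quotients, read off in order.

[3; 2, 2, 2, 1, 1, 4]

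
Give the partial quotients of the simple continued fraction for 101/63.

Run the Euclidean algorithm on 101 and 63; the successive quotients are the partial quotients a_0, a_1, ... (each step inverts the fractional part left over by the previous one):
  101 = 1*63 + 38, so a_0 = 1.
  63 = 1*38 + 25, so a_1 = 1.
  38 = 1*25 + 13, so a_2 = 1.
  25 = 1*13 + 12, so a_3 = 1.
  13 = 1*12 + 1, so a_4 = 1.
  12 = 12*1 + 0, so a_5 = 12.
The remainder reaches 0 after 6 divisions, so the expansion has 6 partial quotients, read off in order.

[1; 1, 1, 1, 1, 12]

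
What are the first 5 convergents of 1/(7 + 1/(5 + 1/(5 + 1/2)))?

Using the convergent recurrence p_i = a_i*p_{i-1} + p_{i-2}, q_i = a_i*q_{i-1} + q_{i-2} with p_{-2}=0, p_{-1}=1, q_{-2}=1, q_{-1}=0:
  i=0: a_0=0, p_0 = 0*1 + 0 = 0, q_0 = 0*0 + 1 = 1.
  i=1: a_1=7, p_1 = 7*0 + 1 = 1, q_1 = 7*1 + 0 = 7.
  i=2: a_2=5, p_2 = 5*1 + 0 = 5, q_2 = 5*7 + 1 = 36.
  i=3: a_3=5, p_3 = 5*5 + 1 = 26, q_3 = 5*36 + 7 = 187.
  i=4: a_4=2, p_4 = 2*26 + 5 = 57, q_4 = 2*187 + 36 = 410.

0/1, 1/7, 5/36, 26/187, 57/410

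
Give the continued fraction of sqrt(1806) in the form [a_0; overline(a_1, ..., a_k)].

[42; overline(2, 84)]

Write x_i = (sqrt(1806) + m_i)/d_i with (m_0, d_0) = (0, 1). a_0 = floor(sqrt(1806)) = 42, since 42^2 = 1764 <= 1806 < 1849 = 43^2.
Iterate m_{i+1} = d_i*a_i - m_i, d_{i+1} = (1806 - m_{i+1}^2)/d_i, a_{i+1} = floor((a_0 + m_{i+1})/d_{i+1}):
  m_1 = 1*42 - 0 = 42, d_1 = (1806 - 42^2)/1 = 42/1 = 42, a_1 = floor((42 + 42)/42) = 2.
  m_2 = 42*2 - 42 = 42, d_2 = (1806 - 42^2)/42 = 42/42 = 1, a_2 = floor((42 + 42)/1) = 84.
  m_3 = 1*84 - 42 = 42, d_3 = (1806 - 42^2)/1 = 42/1 = 42: (m_3, d_3) = (m_1, d_1) = (42, 42), so from here the quotients repeat a_1, a_2; the period length is 2.
Hence the expansion of sqrt(1806) is a_0 = 42 followed by the repeating block 2, 84 (period 2).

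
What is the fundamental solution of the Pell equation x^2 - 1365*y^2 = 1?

(x, y) = (25271, 684)

First expand sqrt(1365) as a continued fraction. With x_i = (sqrt(1365) + m_i)/d_i and (m_0, d_0) = (0, 1): a_0 = floor(sqrt(1365)) = 36, since 36^2 = 1296 <= 1365 < 1369 = 37^2.
Iterate m_{i+1} = d_i*a_i - m_i, d_{i+1} = (1365 - m_{i+1}^2)/d_i, a_{i+1} = floor((a_0 + m_{i+1})/d_{i+1}):
  m_1 = 1*36 - 0 = 36, d_1 = (1365 - 36^2)/1 = 69/1 = 69, a_1 = floor((36 + 36)/69) = 1.
  m_2 = 69*1 - 36 = 33, d_2 = (1365 - 33^2)/69 = 276/69 = 4, a_2 = floor((36 + 33)/4) = 17.
  m_3 = 4*17 - 33 = 35, d_3 = (1365 - 35^2)/4 = 140/4 = 35, a_3 = floor((36 + 35)/35) = 2.
  m_4 = 35*2 - 35 = 35, d_4 = (1365 - 35^2)/35 = 140/35 = 4, a_4 = floor((36 + 35)/4) = 17.
  m_5 = 4*17 - 35 = 33, d_5 = (1365 - 33^2)/4 = 276/4 = 69, a_5 = floor((36 + 33)/69) = 1.
  m_6 = 69*1 - 33 = 36, d_6 = (1365 - 36^2)/69 = 69/69 = 1, a_6 = floor((36 + 36)/1) = 72.
  m_7 = 1*72 - 36 = 36, d_7 = (1365 - 36^2)/1 = 69/1 = 69: (m_7, d_7) = (m_1, d_1) = (36, 69), so from here the quotients repeat a_1, ..., a_6; the period length is 6.
So sqrt(1365) = [36; (1, 17, 2, 17, 1, 72)] with period length k = 6.
k is even, so the fundamental solution of x^2 - 1365y^2 = 1 is (p_{k-1}, q_{k-1}) = (p_5, q_5); compute convergents through index 5.
Convergents (p_i = a_i*p_{i-1} + p_{i-2}, q_i = a_i*q_{i-1} + q_{i-2} with p_{-2}=0, p_{-1}=1, q_{-2}=1, q_{-1}=0):
  i=0: a_0=36, p_0 = 36*1 + 0 = 36, q_0 = 36*0 + 1 = 1.
  i=1: a_1=1, p_1 = 1*36 + 1 = 37, q_1 = 1*1 + 0 = 1.
  i=2: a_2=17, p_2 = 17*37 + 36 = 665, q_2 = 17*1 + 1 = 18.
  i=3: a_3=2, p_3 = 2*665 + 37 = 1367, q_3 = 2*18 + 1 = 37.
  i=4: a_4=17, p_4 = 17*1367 + 665 = 23904, q_4 = 17*37 + 18 = 647.
  i=5: a_5=1, p_5 = 1*23904 + 1367 = 25271, q_5 = 1*647 + 37 = 684.
Check: 25271^2 - 1365*684^2 = 638623441 - 638623440 = 1, so (x, y) = (25271, 684) solves the equation, and by the theorem it is the least positive solution.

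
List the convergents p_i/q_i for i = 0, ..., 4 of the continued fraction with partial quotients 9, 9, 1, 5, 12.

9/1, 82/9, 91/10, 537/59, 6535/718

Using the convergent recurrence p_i = a_i*p_{i-1} + p_{i-2}, q_i = a_i*q_{i-1} + q_{i-2} with p_{-2}=0, p_{-1}=1, q_{-2}=1, q_{-1}=0:
  i=0: a_0=9, p_0 = 9*1 + 0 = 9, q_0 = 9*0 + 1 = 1.
  i=1: a_1=9, p_1 = 9*9 + 1 = 82, q_1 = 9*1 + 0 = 9.
  i=2: a_2=1, p_2 = 1*82 + 9 = 91, q_2 = 1*9 + 1 = 10.
  i=3: a_3=5, p_3 = 5*91 + 82 = 537, q_3 = 5*10 + 9 = 59.
  i=4: a_4=12, p_4 = 12*537 + 91 = 6535, q_4 = 12*59 + 10 = 718.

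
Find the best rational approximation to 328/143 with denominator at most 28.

Expand x = 328/143 as a continued fraction with the Euclidean algorithm:
  328 = 2*143 + 42, so a_0 = 2.
  143 = 3*42 + 17, so a_1 = 3.
  42 = 2*17 + 8, so a_2 = 2.
  17 = 2*8 + 1, so a_3 = 2.
  8 = 8*1 + 0, so a_4 = 8.
so x = [2; 3, 2, 2, 8].
Convergents (p_i = a_i*p_{i-1} + p_{i-2}, q_i = a_i*q_{i-1} + q_{i-2} with p_{-2}=0, p_{-1}=1, q_{-2}=1, q_{-1}=0), until the denominator exceeds 28:
  i=0: a_0=2, p_0 = 2*1 + 0 = 2, q_0 = 2*0 + 1 = 1.
  i=1: a_1=3, p_1 = 3*2 + 1 = 7, q_1 = 3*1 + 0 = 3.
  i=2: a_2=2, p_2 = 2*7 + 2 = 16, q_2 = 2*3 + 1 = 7.
  i=3: a_3=2, p_3 = 2*16 + 7 = 39, q_3 = 2*7 + 3 = 17.
  i=4: a_4=8, p_4 = 8*39 + 16 = 328, q_4 = 8*17 + 7 = 143.
q_4 = 143 > 28, so the last convergent with denominator <= 28 is p_3/q_3 = 39/17.
The closest fraction with denominator <= 28 is either p_3/q_3 or the intermediate fraction (k*p_3 + p_2)/(k*q_3 + q_2) with the largest k >= 1 whose denominator stays <= 28; these approach x as k grows, and every other convergent or intermediate fraction in range is farther away.
Largest k: floor((28 - q_2)/q_3) = floor((28 - 7)/17) = 1.
That gives (1*39 + 16)/(1*17 + 7) = 55/24.
Compare the errors: |x - 39/17| = |328*17 - 39*143|/(143*17) = 1/2431, and |x - 55/24| = |328*24 - 55*143|/(143*24) = 7/3432.
Cross-multiplying, 1*3432 = 3432 < 17017 = 7*2431, so 1/2431 is smaller: the convergent 39/17 is closer to x than 55/24.

39/17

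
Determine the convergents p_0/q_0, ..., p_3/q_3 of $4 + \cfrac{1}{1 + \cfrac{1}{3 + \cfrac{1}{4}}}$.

4/1, 5/1, 19/4, 81/17

Using the convergent recurrence p_i = a_i*p_{i-1} + p_{i-2}, q_i = a_i*q_{i-1} + q_{i-2} with p_{-2}=0, p_{-1}=1, q_{-2}=1, q_{-1}=0:
  i=0: a_0=4, p_0 = 4*1 + 0 = 4, q_0 = 4*0 + 1 = 1.
  i=1: a_1=1, p_1 = 1*4 + 1 = 5, q_1 = 1*1 + 0 = 1.
  i=2: a_2=3, p_2 = 3*5 + 4 = 19, q_2 = 3*1 + 1 = 4.
  i=3: a_3=4, p_3 = 4*19 + 5 = 81, q_3 = 4*4 + 1 = 17.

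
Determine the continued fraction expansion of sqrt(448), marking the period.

[21; (6, 42)]

Write x_i = (sqrt(448) + m_i)/d_i with (m_0, d_0) = (0, 1). a_0 = floor(sqrt(448)) = 21, since 21^2 = 441 <= 448 < 484 = 22^2.
Iterate m_{i+1} = d_i*a_i - m_i, d_{i+1} = (448 - m_{i+1}^2)/d_i, a_{i+1} = floor((a_0 + m_{i+1})/d_{i+1}):
  m_1 = 1*21 - 0 = 21, d_1 = (448 - 21^2)/1 = 7/1 = 7, a_1 = floor((21 + 21)/7) = 6.
  m_2 = 7*6 - 21 = 21, d_2 = (448 - 21^2)/7 = 7/7 = 1, a_2 = floor((21 + 21)/1) = 42.
  m_3 = 1*42 - 21 = 21, d_3 = (448 - 21^2)/1 = 7/1 = 7: (m_3, d_3) = (m_1, d_1) = (21, 7), so from here the quotients repeat a_1, a_2; the period length is 2.
Hence the expansion of sqrt(448) is a_0 = 21 followed by the repeating block 6, 42 (period 2).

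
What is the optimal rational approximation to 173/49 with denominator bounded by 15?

Expand x = 173/49 as a continued fraction with the Euclidean algorithm:
  173 = 3*49 + 26, so a_0 = 3.
  49 = 1*26 + 23, so a_1 = 1.
  26 = 1*23 + 3, so a_2 = 1.
  23 = 7*3 + 2, so a_3 = 7.
  3 = 1*2 + 1, so a_4 = 1.
  2 = 2*1 + 0, so a_5 = 2.
so x = [3; 1, 1, 7, 1, 2].
Convergents (p_i = a_i*p_{i-1} + p_{i-2}, q_i = a_i*q_{i-1} + q_{i-2} with p_{-2}=0, p_{-1}=1, q_{-2}=1, q_{-1}=0), until the denominator exceeds 15:
  i=0: a_0=3, p_0 = 3*1 + 0 = 3, q_0 = 3*0 + 1 = 1.
  i=1: a_1=1, p_1 = 1*3 + 1 = 4, q_1 = 1*1 + 0 = 1.
  i=2: a_2=1, p_2 = 1*4 + 3 = 7, q_2 = 1*1 + 1 = 2.
  i=3: a_3=7, p_3 = 7*7 + 4 = 53, q_3 = 7*2 + 1 = 15.
  i=4: a_4=1, p_4 = 1*53 + 7 = 60, q_4 = 1*15 + 2 = 17.
q_4 = 17 > 15, so the last convergent with denominator <= 15 is p_3/q_3 = 53/15.
The closest fraction with denominator <= 15 is either p_3/q_3 or the intermediate fraction (k*p_3 + p_2)/(k*q_3 + q_2) with the largest k >= 1 whose denominator stays <= 15; these approach x as k grows, and every other convergent or intermediate fraction in range is farther away.
Largest k: floor((15 - q_2)/q_3) = floor((15 - 2)/15) = 0.
Since k = 0, no intermediate fraction beyond p_3/q_3 has denominator <= 15, so the convergent 53/15 is the closest (its error is |173*15 - 53*49|/(49*15) = 2/735).

53/15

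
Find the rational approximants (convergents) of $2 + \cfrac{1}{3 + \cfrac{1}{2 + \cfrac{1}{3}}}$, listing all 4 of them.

Using the convergent recurrence p_i = a_i*p_{i-1} + p_{i-2}, q_i = a_i*q_{i-1} + q_{i-2} with p_{-2}=0, p_{-1}=1, q_{-2}=1, q_{-1}=0:
  i=0: a_0=2, p_0 = 2*1 + 0 = 2, q_0 = 2*0 + 1 = 1.
  i=1: a_1=3, p_1 = 3*2 + 1 = 7, q_1 = 3*1 + 0 = 3.
  i=2: a_2=2, p_2 = 2*7 + 2 = 16, q_2 = 2*3 + 1 = 7.
  i=3: a_3=3, p_3 = 3*16 + 7 = 55, q_3 = 3*7 + 3 = 24.

2/1, 7/3, 16/7, 55/24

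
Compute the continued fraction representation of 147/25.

[5; 1, 7, 3]

Run the Euclidean algorithm on 147 and 25; the successive quotients are the partial quotients a_0, a_1, ... (each step inverts the fractional part left over by the previous one):
  147 = 5*25 + 22, so a_0 = 5.
  25 = 1*22 + 3, so a_1 = 1.
  22 = 7*3 + 1, so a_2 = 7.
  3 = 3*1 + 0, so a_3 = 3.
The remainder reaches 0 after 4 divisions, so the expansion has 4 partial quotients, read off in order.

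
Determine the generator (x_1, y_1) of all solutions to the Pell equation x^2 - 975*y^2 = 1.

(x, y) = (1249, 40)

First expand sqrt(975) as a continued fraction. With x_i = (sqrt(975) + m_i)/d_i and (m_0, d_0) = (0, 1): a_0 = floor(sqrt(975)) = 31, since 31^2 = 961 <= 975 < 1024 = 32^2.
Iterate m_{i+1} = d_i*a_i - m_i, d_{i+1} = (975 - m_{i+1}^2)/d_i, a_{i+1} = floor((a_0 + m_{i+1})/d_{i+1}):
  m_1 = 1*31 - 0 = 31, d_1 = (975 - 31^2)/1 = 14/1 = 14, a_1 = floor((31 + 31)/14) = 4.
  m_2 = 14*4 - 31 = 25, d_2 = (975 - 25^2)/14 = 350/14 = 25, a_2 = floor((31 + 25)/25) = 2.
  m_3 = 25*2 - 25 = 25, d_3 = (975 - 25^2)/25 = 350/25 = 14, a_3 = floor((31 + 25)/14) = 4.
  m_4 = 14*4 - 25 = 31, d_4 = (975 - 31^2)/14 = 14/14 = 1, a_4 = floor((31 + 31)/1) = 62.
  m_5 = 1*62 - 31 = 31, d_5 = (975 - 31^2)/1 = 14/1 = 14: (m_5, d_5) = (m_1, d_1) = (31, 14), so from here the quotients repeat a_1, ..., a_4; the period length is 4.
So sqrt(975) = [31; (4, 2, 4, 62)] with period length k = 4.
k is even, so the fundamental solution of x^2 - 975y^2 = 1 is (p_{k-1}, q_{k-1}) = (p_3, q_3); compute convergents through index 3.
Convergents (p_i = a_i*p_{i-1} + p_{i-2}, q_i = a_i*q_{i-1} + q_{i-2} with p_{-2}=0, p_{-1}=1, q_{-2}=1, q_{-1}=0):
  i=0: a_0=31, p_0 = 31*1 + 0 = 31, q_0 = 31*0 + 1 = 1.
  i=1: a_1=4, p_1 = 4*31 + 1 = 125, q_1 = 4*1 + 0 = 4.
  i=2: a_2=2, p_2 = 2*125 + 31 = 281, q_2 = 2*4 + 1 = 9.
  i=3: a_3=4, p_3 = 4*281 + 125 = 1249, q_3 = 4*9 + 4 = 40.
Check: 1249^2 - 975*40^2 = 1560001 - 1560000 = 1, so (x, y) = (1249, 40) solves the equation, and by the theorem it is the least positive solution.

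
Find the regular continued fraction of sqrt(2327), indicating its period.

[48; (4, 5, 2, 2, 1, 6, 1, 2, 2, 5, 4, 96)]

Write x_i = (sqrt(2327) + m_i)/d_i with (m_0, d_0) = (0, 1). a_0 = floor(sqrt(2327)) = 48, since 48^2 = 2304 <= 2327 < 2401 = 49^2.
Iterate m_{i+1} = d_i*a_i - m_i, d_{i+1} = (2327 - m_{i+1}^2)/d_i, a_{i+1} = floor((a_0 + m_{i+1})/d_{i+1}):
  m_1 = 1*48 - 0 = 48, d_1 = (2327 - 48^2)/1 = 23/1 = 23, a_1 = floor((48 + 48)/23) = 4.
  m_2 = 23*4 - 48 = 44, d_2 = (2327 - 44^2)/23 = 391/23 = 17, a_2 = floor((48 + 44)/17) = 5.
  m_3 = 17*5 - 44 = 41, d_3 = (2327 - 41^2)/17 = 646/17 = 38, a_3 = floor((48 + 41)/38) = 2.
  m_4 = 38*2 - 41 = 35, d_4 = (2327 - 35^2)/38 = 1102/38 = 29, a_4 = floor((48 + 35)/29) = 2.
  m_5 = 29*2 - 35 = 23, d_5 = (2327 - 23^2)/29 = 1798/29 = 62, a_5 = floor((48 + 23)/62) = 1.
  m_6 = 62*1 - 23 = 39, d_6 = (2327 - 39^2)/62 = 806/62 = 13, a_6 = floor((48 + 39)/13) = 6.
  m_7 = 13*6 - 39 = 39, d_7 = (2327 - 39^2)/13 = 806/13 = 62, a_7 = floor((48 + 39)/62) = 1.
  m_8 = 62*1 - 39 = 23, d_8 = (2327 - 23^2)/62 = 1798/62 = 29, a_8 = floor((48 + 23)/29) = 2.
  m_9 = 29*2 - 23 = 35, d_9 = (2327 - 35^2)/29 = 1102/29 = 38, a_9 = floor((48 + 35)/38) = 2.
  m_10 = 38*2 - 35 = 41, d_10 = (2327 - 41^2)/38 = 646/38 = 17, a_10 = floor((48 + 41)/17) = 5.
  m_11 = 17*5 - 41 = 44, d_11 = (2327 - 44^2)/17 = 391/17 = 23, a_11 = floor((48 + 44)/23) = 4.
  m_12 = 23*4 - 44 = 48, d_12 = (2327 - 48^2)/23 = 23/23 = 1, a_12 = floor((48 + 48)/1) = 96.
  m_13 = 1*96 - 48 = 48, d_13 = (2327 - 48^2)/1 = 23/1 = 23: (m_13, d_13) = (m_1, d_1) = (48, 23), so from here the quotients repeat a_1, ..., a_12; the period length is 12.
Hence the expansion of sqrt(2327) is a_0 = 48 followed by the repeating block 4, 5, 2, 2, 1, 6, 1, 2, 2, 5, 4, 96 (period 12).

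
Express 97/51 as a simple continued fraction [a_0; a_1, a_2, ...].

Run the Euclidean algorithm on 97 and 51; the successive quotients are the partial quotients a_0, a_1, ... (each step inverts the fractional part left over by the previous one):
  97 = 1*51 + 46, so a_0 = 1.
  51 = 1*46 + 5, so a_1 = 1.
  46 = 9*5 + 1, so a_2 = 9.
  5 = 5*1 + 0, so a_3 = 5.
The remainder reaches 0 after 4 divisions, so the expansion has 4 partial quotients, read off in order.

[1; 1, 9, 5]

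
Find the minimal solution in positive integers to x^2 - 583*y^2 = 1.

First expand sqrt(583) as a continued fraction. With x_i = (sqrt(583) + m_i)/d_i and (m_0, d_0) = (0, 1): a_0 = floor(sqrt(583)) = 24, since 24^2 = 576 <= 583 < 625 = 25^2.
Iterate m_{i+1} = d_i*a_i - m_i, d_{i+1} = (583 - m_{i+1}^2)/d_i, a_{i+1} = floor((a_0 + m_{i+1})/d_{i+1}):
  m_1 = 1*24 - 0 = 24, d_1 = (583 - 24^2)/1 = 7/1 = 7, a_1 = floor((24 + 24)/7) = 6.
  m_2 = 7*6 - 24 = 18, d_2 = (583 - 18^2)/7 = 259/7 = 37, a_2 = floor((24 + 18)/37) = 1.
  m_3 = 37*1 - 18 = 19, d_3 = (583 - 19^2)/37 = 222/37 = 6, a_3 = floor((24 + 19)/6) = 7.
  m_4 = 6*7 - 19 = 23, d_4 = (583 - 23^2)/6 = 54/6 = 9, a_4 = floor((24 + 23)/9) = 5.
  m_5 = 9*5 - 23 = 22, d_5 = (583 - 22^2)/9 = 99/9 = 11, a_5 = floor((24 + 22)/11) = 4.
  m_6 = 11*4 - 22 = 22, d_6 = (583 - 22^2)/11 = 99/11 = 9, a_6 = floor((24 + 22)/9) = 5.
  m_7 = 9*5 - 22 = 23, d_7 = (583 - 23^2)/9 = 54/9 = 6, a_7 = floor((24 + 23)/6) = 7.
  m_8 = 6*7 - 23 = 19, d_8 = (583 - 19^2)/6 = 222/6 = 37, a_8 = floor((24 + 19)/37) = 1.
  m_9 = 37*1 - 19 = 18, d_9 = (583 - 18^2)/37 = 259/37 = 7, a_9 = floor((24 + 18)/7) = 6.
  m_10 = 7*6 - 18 = 24, d_10 = (583 - 24^2)/7 = 7/7 = 1, a_10 = floor((24 + 24)/1) = 48.
  m_11 = 1*48 - 24 = 24, d_11 = (583 - 24^2)/1 = 7/1 = 7: (m_11, d_11) = (m_1, d_1) = (24, 7), so from here the quotients repeat a_1, ..., a_10; the period length is 10.
So sqrt(583) = [24; (6, 1, 7, 5, 4, 5, 7, 1, 6, 48)] with period length k = 10.
k is even, so the fundamental solution of x^2 - 583y^2 = 1 is (p_{k-1}, q_{k-1}) = (p_9, q_9); compute convergents through index 9.
Convergents (p_i = a_i*p_{i-1} + p_{i-2}, q_i = a_i*q_{i-1} + q_{i-2} with p_{-2}=0, p_{-1}=1, q_{-2}=1, q_{-1}=0):
  i=0: a_0=24, p_0 = 24*1 + 0 = 24, q_0 = 24*0 + 1 = 1.
  i=1: a_1=6, p_1 = 6*24 + 1 = 145, q_1 = 6*1 + 0 = 6.
  i=2: a_2=1, p_2 = 1*145 + 24 = 169, q_2 = 1*6 + 1 = 7.
  i=3: a_3=7, p_3 = 7*169 + 145 = 1328, q_3 = 7*7 + 6 = 55.
  i=4: a_4=5, p_4 = 5*1328 + 169 = 6809, q_4 = 5*55 + 7 = 282.
  i=5: a_5=4, p_5 = 4*6809 + 1328 = 28564, q_5 = 4*282 + 55 = 1183.
  i=6: a_6=5, p_6 = 5*28564 + 6809 = 149629, q_6 = 5*1183 + 282 = 6197.
  i=7: a_7=7, p_7 = 7*149629 + 28564 = 1075967, q_7 = 7*6197 + 1183 = 44562.
  i=8: a_8=1, p_8 = 1*1075967 + 149629 = 1225596, q_8 = 1*44562 + 6197 = 50759.
  i=9: a_9=6, p_9 = 6*1225596 + 1075967 = 8429543, q_9 = 6*50759 + 44562 = 349116.
Check: 8429543^2 - 583*349116^2 = 71057195188849 - 71057195188848 = 1, so (x, y) = (8429543, 349116) solves the equation, and by the theorem it is the least positive solution.

(x, y) = (8429543, 349116)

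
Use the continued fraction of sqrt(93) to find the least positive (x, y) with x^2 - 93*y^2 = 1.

(x, y) = (12151, 1260)

First expand sqrt(93) as a continued fraction. With x_i = (sqrt(93) + m_i)/d_i and (m_0, d_0) = (0, 1): a_0 = floor(sqrt(93)) = 9, since 9^2 = 81 <= 93 < 100 = 10^2.
Iterate m_{i+1} = d_i*a_i - m_i, d_{i+1} = (93 - m_{i+1}^2)/d_i, a_{i+1} = floor((a_0 + m_{i+1})/d_{i+1}):
  m_1 = 1*9 - 0 = 9, d_1 = (93 - 9^2)/1 = 12/1 = 12, a_1 = floor((9 + 9)/12) = 1.
  m_2 = 12*1 - 9 = 3, d_2 = (93 - 3^2)/12 = 84/12 = 7, a_2 = floor((9 + 3)/7) = 1.
  m_3 = 7*1 - 3 = 4, d_3 = (93 - 4^2)/7 = 77/7 = 11, a_3 = floor((9 + 4)/11) = 1.
  m_4 = 11*1 - 4 = 7, d_4 = (93 - 7^2)/11 = 44/11 = 4, a_4 = floor((9 + 7)/4) = 4.
  m_5 = 4*4 - 7 = 9, d_5 = (93 - 9^2)/4 = 12/4 = 3, a_5 = floor((9 + 9)/3) = 6.
  m_6 = 3*6 - 9 = 9, d_6 = (93 - 9^2)/3 = 12/3 = 4, a_6 = floor((9 + 9)/4) = 4.
  m_7 = 4*4 - 9 = 7, d_7 = (93 - 7^2)/4 = 44/4 = 11, a_7 = floor((9 + 7)/11) = 1.
  m_8 = 11*1 - 7 = 4, d_8 = (93 - 4^2)/11 = 77/11 = 7, a_8 = floor((9 + 4)/7) = 1.
  m_9 = 7*1 - 4 = 3, d_9 = (93 - 3^2)/7 = 84/7 = 12, a_9 = floor((9 + 3)/12) = 1.
  m_10 = 12*1 - 3 = 9, d_10 = (93 - 9^2)/12 = 12/12 = 1, a_10 = floor((9 + 9)/1) = 18.
  m_11 = 1*18 - 9 = 9, d_11 = (93 - 9^2)/1 = 12/1 = 12: (m_11, d_11) = (m_1, d_1) = (9, 12), so from here the quotients repeat a_1, ..., a_10; the period length is 10.
So sqrt(93) = [9; (1, 1, 1, 4, 6, 4, 1, 1, 1, 18)] with period length k = 10.
k is even, so the fundamental solution of x^2 - 93y^2 = 1 is (p_{k-1}, q_{k-1}) = (p_9, q_9); compute convergents through index 9.
Convergents (p_i = a_i*p_{i-1} + p_{i-2}, q_i = a_i*q_{i-1} + q_{i-2} with p_{-2}=0, p_{-1}=1, q_{-2}=1, q_{-1}=0):
  i=0: a_0=9, p_0 = 9*1 + 0 = 9, q_0 = 9*0 + 1 = 1.
  i=1: a_1=1, p_1 = 1*9 + 1 = 10, q_1 = 1*1 + 0 = 1.
  i=2: a_2=1, p_2 = 1*10 + 9 = 19, q_2 = 1*1 + 1 = 2.
  i=3: a_3=1, p_3 = 1*19 + 10 = 29, q_3 = 1*2 + 1 = 3.
  i=4: a_4=4, p_4 = 4*29 + 19 = 135, q_4 = 4*3 + 2 = 14.
  i=5: a_5=6, p_5 = 6*135 + 29 = 839, q_5 = 6*14 + 3 = 87.
  i=6: a_6=4, p_6 = 4*839 + 135 = 3491, q_6 = 4*87 + 14 = 362.
  i=7: a_7=1, p_7 = 1*3491 + 839 = 4330, q_7 = 1*362 + 87 = 449.
  i=8: a_8=1, p_8 = 1*4330 + 3491 = 7821, q_8 = 1*449 + 362 = 811.
  i=9: a_9=1, p_9 = 1*7821 + 4330 = 12151, q_9 = 1*811 + 449 = 1260.
Check: 12151^2 - 93*1260^2 = 147646801 - 147646800 = 1, so (x, y) = (12151, 1260) solves the equation, and by the theorem it is the least positive solution.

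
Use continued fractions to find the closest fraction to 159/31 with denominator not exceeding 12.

41/8

Expand x = 159/31 as a continued fraction with the Euclidean algorithm:
  159 = 5*31 + 4, so a_0 = 5.
  31 = 7*4 + 3, so a_1 = 7.
  4 = 1*3 + 1, so a_2 = 1.
  3 = 3*1 + 0, so a_3 = 3.
so x = [5; 7, 1, 3].
Convergents (p_i = a_i*p_{i-1} + p_{i-2}, q_i = a_i*q_{i-1} + q_{i-2} with p_{-2}=0, p_{-1}=1, q_{-2}=1, q_{-1}=0), until the denominator exceeds 12:
  i=0: a_0=5, p_0 = 5*1 + 0 = 5, q_0 = 5*0 + 1 = 1.
  i=1: a_1=7, p_1 = 7*5 + 1 = 36, q_1 = 7*1 + 0 = 7.
  i=2: a_2=1, p_2 = 1*36 + 5 = 41, q_2 = 1*7 + 1 = 8.
  i=3: a_3=3, p_3 = 3*41 + 36 = 159, q_3 = 3*8 + 7 = 31.
q_3 = 31 > 12, so the last convergent with denominator <= 12 is p_2/q_2 = 41/8.
The closest fraction with denominator <= 12 is either p_2/q_2 or the intermediate fraction (k*p_2 + p_1)/(k*q_2 + q_1) with the largest k >= 1 whose denominator stays <= 12; these approach x as k grows, and every other convergent or intermediate fraction in range is farther away.
Largest k: floor((12 - q_1)/q_2) = floor((12 - 7)/8) = 0.
Since k = 0, no intermediate fraction beyond p_2/q_2 has denominator <= 12, so the convergent 41/8 is the closest (its error is |159*8 - 41*31|/(31*8) = 1/248).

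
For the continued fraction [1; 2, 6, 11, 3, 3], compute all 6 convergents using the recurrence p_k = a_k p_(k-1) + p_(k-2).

Using the convergent recurrence p_i = a_i*p_{i-1} + p_{i-2}, q_i = a_i*q_{i-1} + q_{i-2} with p_{-2}=0, p_{-1}=1, q_{-2}=1, q_{-1}=0:
  i=0: a_0=1, p_0 = 1*1 + 0 = 1, q_0 = 1*0 + 1 = 1.
  i=1: a_1=2, p_1 = 2*1 + 1 = 3, q_1 = 2*1 + 0 = 2.
  i=2: a_2=6, p_2 = 6*3 + 1 = 19, q_2 = 6*2 + 1 = 13.
  i=3: a_3=11, p_3 = 11*19 + 3 = 212, q_3 = 11*13 + 2 = 145.
  i=4: a_4=3, p_4 = 3*212 + 19 = 655, q_4 = 3*145 + 13 = 448.
  i=5: a_5=3, p_5 = 3*655 + 212 = 2177, q_5 = 3*448 + 145 = 1489.

1/1, 3/2, 19/13, 212/145, 655/448, 2177/1489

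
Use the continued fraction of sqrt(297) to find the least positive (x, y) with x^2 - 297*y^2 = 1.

First expand sqrt(297) as a continued fraction. With x_i = (sqrt(297) + m_i)/d_i and (m_0, d_0) = (0, 1): a_0 = floor(sqrt(297)) = 17, since 17^2 = 289 <= 297 < 324 = 18^2.
Iterate m_{i+1} = d_i*a_i - m_i, d_{i+1} = (297 - m_{i+1}^2)/d_i, a_{i+1} = floor((a_0 + m_{i+1})/d_{i+1}):
  m_1 = 1*17 - 0 = 17, d_1 = (297 - 17^2)/1 = 8/1 = 8, a_1 = floor((17 + 17)/8) = 4.
  m_2 = 8*4 - 17 = 15, d_2 = (297 - 15^2)/8 = 72/8 = 9, a_2 = floor((17 + 15)/9) = 3.
  m_3 = 9*3 - 15 = 12, d_3 = (297 - 12^2)/9 = 153/9 = 17, a_3 = floor((17 + 12)/17) = 1.
  m_4 = 17*1 - 12 = 5, d_4 = (297 - 5^2)/17 = 272/17 = 16, a_4 = floor((17 + 5)/16) = 1.
  m_5 = 16*1 - 5 = 11, d_5 = (297 - 11^2)/16 = 176/16 = 11, a_5 = floor((17 + 11)/11) = 2.
  m_6 = 11*2 - 11 = 11, d_6 = (297 - 11^2)/11 = 176/11 = 16, a_6 = floor((17 + 11)/16) = 1.
  m_7 = 16*1 - 11 = 5, d_7 = (297 - 5^2)/16 = 272/16 = 17, a_7 = floor((17 + 5)/17) = 1.
  m_8 = 17*1 - 5 = 12, d_8 = (297 - 12^2)/17 = 153/17 = 9, a_8 = floor((17 + 12)/9) = 3.
  m_9 = 9*3 - 12 = 15, d_9 = (297 - 15^2)/9 = 72/9 = 8, a_9 = floor((17 + 15)/8) = 4.
  m_10 = 8*4 - 15 = 17, d_10 = (297 - 17^2)/8 = 8/8 = 1, a_10 = floor((17 + 17)/1) = 34.
  m_11 = 1*34 - 17 = 17, d_11 = (297 - 17^2)/1 = 8/1 = 8: (m_11, d_11) = (m_1, d_1) = (17, 8), so from here the quotients repeat a_1, ..., a_10; the period length is 10.
So sqrt(297) = [17; (4, 3, 1, 1, 2, 1, 1, 3, 4, 34)] with period length k = 10.
k is even, so the fundamental solution of x^2 - 297y^2 = 1 is (p_{k-1}, q_{k-1}) = (p_9, q_9); compute convergents through index 9.
Convergents (p_i = a_i*p_{i-1} + p_{i-2}, q_i = a_i*q_{i-1} + q_{i-2} with p_{-2}=0, p_{-1}=1, q_{-2}=1, q_{-1}=0):
  i=0: a_0=17, p_0 = 17*1 + 0 = 17, q_0 = 17*0 + 1 = 1.
  i=1: a_1=4, p_1 = 4*17 + 1 = 69, q_1 = 4*1 + 0 = 4.
  i=2: a_2=3, p_2 = 3*69 + 17 = 224, q_2 = 3*4 + 1 = 13.
  i=3: a_3=1, p_3 = 1*224 + 69 = 293, q_3 = 1*13 + 4 = 17.
  i=4: a_4=1, p_4 = 1*293 + 224 = 517, q_4 = 1*17 + 13 = 30.
  i=5: a_5=2, p_5 = 2*517 + 293 = 1327, q_5 = 2*30 + 17 = 77.
  i=6: a_6=1, p_6 = 1*1327 + 517 = 1844, q_6 = 1*77 + 30 = 107.
  i=7: a_7=1, p_7 = 1*1844 + 1327 = 3171, q_7 = 1*107 + 77 = 184.
  i=8: a_8=3, p_8 = 3*3171 + 1844 = 11357, q_8 = 3*184 + 107 = 659.
  i=9: a_9=4, p_9 = 4*11357 + 3171 = 48599, q_9 = 4*659 + 184 = 2820.
Check: 48599^2 - 297*2820^2 = 2361862801 - 2361862800 = 1, so (x, y) = (48599, 2820) solves the equation, and by the theorem it is the least positive solution.

(x, y) = (48599, 2820)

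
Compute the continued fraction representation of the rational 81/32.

Run the Euclidean algorithm on 81 and 32; the successive quotients are the partial quotients a_0, a_1, ... (each step inverts the fractional part left over by the previous one):
  81 = 2*32 + 17, so a_0 = 2.
  32 = 1*17 + 15, so a_1 = 1.
  17 = 1*15 + 2, so a_2 = 1.
  15 = 7*2 + 1, so a_3 = 7.
  2 = 2*1 + 0, so a_4 = 2.
The remainder reaches 0 after 5 divisions, so the expansion has 5 partial quotients, read off in order.

[2; 1, 1, 7, 2]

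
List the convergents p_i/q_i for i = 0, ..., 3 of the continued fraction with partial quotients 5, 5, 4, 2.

5/1, 26/5, 109/21, 244/47

Using the convergent recurrence p_i = a_i*p_{i-1} + p_{i-2}, q_i = a_i*q_{i-1} + q_{i-2} with p_{-2}=0, p_{-1}=1, q_{-2}=1, q_{-1}=0:
  i=0: a_0=5, p_0 = 5*1 + 0 = 5, q_0 = 5*0 + 1 = 1.
  i=1: a_1=5, p_1 = 5*5 + 1 = 26, q_1 = 5*1 + 0 = 5.
  i=2: a_2=4, p_2 = 4*26 + 5 = 109, q_2 = 4*5 + 1 = 21.
  i=3: a_3=2, p_3 = 2*109 + 26 = 244, q_3 = 2*21 + 5 = 47.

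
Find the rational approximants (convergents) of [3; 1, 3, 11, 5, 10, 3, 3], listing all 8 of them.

Using the convergent recurrence p_i = a_i*p_{i-1} + p_{i-2}, q_i = a_i*q_{i-1} + q_{i-2} with p_{-2}=0, p_{-1}=1, q_{-2}=1, q_{-1}=0:
  i=0: a_0=3, p_0 = 3*1 + 0 = 3, q_0 = 3*0 + 1 = 1.
  i=1: a_1=1, p_1 = 1*3 + 1 = 4, q_1 = 1*1 + 0 = 1.
  i=2: a_2=3, p_2 = 3*4 + 3 = 15, q_2 = 3*1 + 1 = 4.
  i=3: a_3=11, p_3 = 11*15 + 4 = 169, q_3 = 11*4 + 1 = 45.
  i=4: a_4=5, p_4 = 5*169 + 15 = 860, q_4 = 5*45 + 4 = 229.
  i=5: a_5=10, p_5 = 10*860 + 169 = 8769, q_5 = 10*229 + 45 = 2335.
  i=6: a_6=3, p_6 = 3*8769 + 860 = 27167, q_6 = 3*2335 + 229 = 7234.
  i=7: a_7=3, p_7 = 3*27167 + 8769 = 90270, q_7 = 3*7234 + 2335 = 24037.

3/1, 4/1, 15/4, 169/45, 860/229, 8769/2335, 27167/7234, 90270/24037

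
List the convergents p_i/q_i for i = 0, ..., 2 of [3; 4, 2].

Using the convergent recurrence p_i = a_i*p_{i-1} + p_{i-2}, q_i = a_i*q_{i-1} + q_{i-2} with p_{-2}=0, p_{-1}=1, q_{-2}=1, q_{-1}=0:
  i=0: a_0=3, p_0 = 3*1 + 0 = 3, q_0 = 3*0 + 1 = 1.
  i=1: a_1=4, p_1 = 4*3 + 1 = 13, q_1 = 4*1 + 0 = 4.
  i=2: a_2=2, p_2 = 2*13 + 3 = 29, q_2 = 2*4 + 1 = 9.

3/1, 13/4, 29/9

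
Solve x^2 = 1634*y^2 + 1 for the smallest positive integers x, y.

(x, y) = (24720785, 611556)

First expand sqrt(1634) as a continued fraction. With x_i = (sqrt(1634) + m_i)/d_i and (m_0, d_0) = (0, 1): a_0 = floor(sqrt(1634)) = 40, since 40^2 = 1600 <= 1634 < 1681 = 41^2.
Iterate m_{i+1} = d_i*a_i - m_i, d_{i+1} = (1634 - m_{i+1}^2)/d_i, a_{i+1} = floor((a_0 + m_{i+1})/d_{i+1}):
  m_1 = 1*40 - 0 = 40, d_1 = (1634 - 40^2)/1 = 34/1 = 34, a_1 = floor((40 + 40)/34) = 2.
  m_2 = 34*2 - 40 = 28, d_2 = (1634 - 28^2)/34 = 850/34 = 25, a_2 = floor((40 + 28)/25) = 2.
  m_3 = 25*2 - 28 = 22, d_3 = (1634 - 22^2)/25 = 1150/25 = 46, a_3 = floor((40 + 22)/46) = 1.
  m_4 = 46*1 - 22 = 24, d_4 = (1634 - 24^2)/46 = 1058/46 = 23, a_4 = floor((40 + 24)/23) = 2.
  m_5 = 23*2 - 24 = 22, d_5 = (1634 - 22^2)/23 = 1150/23 = 50, a_5 = floor((40 + 22)/50) = 1.
  m_6 = 50*1 - 22 = 28, d_6 = (1634 - 28^2)/50 = 850/50 = 17, a_6 = floor((40 + 28)/17) = 4.
  m_7 = 17*4 - 28 = 40, d_7 = (1634 - 40^2)/17 = 34/17 = 2, a_7 = floor((40 + 40)/2) = 40.
  m_8 = 2*40 - 40 = 40, d_8 = (1634 - 40^2)/2 = 34/2 = 17, a_8 = floor((40 + 40)/17) = 4.
  m_9 = 17*4 - 40 = 28, d_9 = (1634 - 28^2)/17 = 850/17 = 50, a_9 = floor((40 + 28)/50) = 1.
  m_10 = 50*1 - 28 = 22, d_10 = (1634 - 22^2)/50 = 1150/50 = 23, a_10 = floor((40 + 22)/23) = 2.
  m_11 = 23*2 - 22 = 24, d_11 = (1634 - 24^2)/23 = 1058/23 = 46, a_11 = floor((40 + 24)/46) = 1.
  m_12 = 46*1 - 24 = 22, d_12 = (1634 - 22^2)/46 = 1150/46 = 25, a_12 = floor((40 + 22)/25) = 2.
  m_13 = 25*2 - 22 = 28, d_13 = (1634 - 28^2)/25 = 850/25 = 34, a_13 = floor((40 + 28)/34) = 2.
  m_14 = 34*2 - 28 = 40, d_14 = (1634 - 40^2)/34 = 34/34 = 1, a_14 = floor((40 + 40)/1) = 80.
  m_15 = 1*80 - 40 = 40, d_15 = (1634 - 40^2)/1 = 34/1 = 34: (m_15, d_15) = (m_1, d_1) = (40, 34), so from here the quotients repeat a_1, ..., a_14; the period length is 14.
So sqrt(1634) = [40; (2, 2, 1, 2, 1, 4, 40, 4, 1, 2, 1, 2, 2, 80)] with period length k = 14.
k is even, so the fundamental solution of x^2 - 1634y^2 = 1 is (p_{k-1}, q_{k-1}) = (p_13, q_13); compute convergents through index 13.
Convergents (p_i = a_i*p_{i-1} + p_{i-2}, q_i = a_i*q_{i-1} + q_{i-2} with p_{-2}=0, p_{-1}=1, q_{-2}=1, q_{-1}=0):
  i=0: a_0=40, p_0 = 40*1 + 0 = 40, q_0 = 40*0 + 1 = 1.
  i=1: a_1=2, p_1 = 2*40 + 1 = 81, q_1 = 2*1 + 0 = 2.
  i=2: a_2=2, p_2 = 2*81 + 40 = 202, q_2 = 2*2 + 1 = 5.
  i=3: a_3=1, p_3 = 1*202 + 81 = 283, q_3 = 1*5 + 2 = 7.
  i=4: a_4=2, p_4 = 2*283 + 202 = 768, q_4 = 2*7 + 5 = 19.
  i=5: a_5=1, p_5 = 1*768 + 283 = 1051, q_5 = 1*19 + 7 = 26.
  i=6: a_6=4, p_6 = 4*1051 + 768 = 4972, q_6 = 4*26 + 19 = 123.
  i=7: a_7=40, p_7 = 40*4972 + 1051 = 199931, q_7 = 40*123 + 26 = 4946.
  i=8: a_8=4, p_8 = 4*199931 + 4972 = 804696, q_8 = 4*4946 + 123 = 19907.
  i=9: a_9=1, p_9 = 1*804696 + 199931 = 1004627, q_9 = 1*19907 + 4946 = 24853.
  i=10: a_10=2, p_10 = 2*1004627 + 804696 = 2813950, q_10 = 2*24853 + 19907 = 69613.
  i=11: a_11=1, p_11 = 1*2813950 + 1004627 = 3818577, q_11 = 1*69613 + 24853 = 94466.
  i=12: a_12=2, p_12 = 2*3818577 + 2813950 = 10451104, q_12 = 2*94466 + 69613 = 258545.
  i=13: a_13=2, p_13 = 2*10451104 + 3818577 = 24720785, q_13 = 2*258545 + 94466 = 611556.
Check: 24720785^2 - 1634*611556^2 = 611117211016225 - 611117211016224 = 1, so (x, y) = (24720785, 611556) solves the equation, and by the theorem it is the least positive solution.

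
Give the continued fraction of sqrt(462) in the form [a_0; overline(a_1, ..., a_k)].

Write x_i = (sqrt(462) + m_i)/d_i with (m_0, d_0) = (0, 1). a_0 = floor(sqrt(462)) = 21, since 21^2 = 441 <= 462 < 484 = 22^2.
Iterate m_{i+1} = d_i*a_i - m_i, d_{i+1} = (462 - m_{i+1}^2)/d_i, a_{i+1} = floor((a_0 + m_{i+1})/d_{i+1}):
  m_1 = 1*21 - 0 = 21, d_1 = (462 - 21^2)/1 = 21/1 = 21, a_1 = floor((21 + 21)/21) = 2.
  m_2 = 21*2 - 21 = 21, d_2 = (462 - 21^2)/21 = 21/21 = 1, a_2 = floor((21 + 21)/1) = 42.
  m_3 = 1*42 - 21 = 21, d_3 = (462 - 21^2)/1 = 21/1 = 21: (m_3, d_3) = (m_1, d_1) = (21, 21), so from here the quotients repeat a_1, a_2; the period length is 2.
Hence the expansion of sqrt(462) is a_0 = 21 followed by the repeating block 2, 42 (period 2).

[21; overline(2, 42)]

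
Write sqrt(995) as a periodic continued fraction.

[31; (1, 1, 5, 4, 3, 12, 3, 4, 5, 1, 1, 62)]

Write x_i = (sqrt(995) + m_i)/d_i with (m_0, d_0) = (0, 1). a_0 = floor(sqrt(995)) = 31, since 31^2 = 961 <= 995 < 1024 = 32^2.
Iterate m_{i+1} = d_i*a_i - m_i, d_{i+1} = (995 - m_{i+1}^2)/d_i, a_{i+1} = floor((a_0 + m_{i+1})/d_{i+1}):
  m_1 = 1*31 - 0 = 31, d_1 = (995 - 31^2)/1 = 34/1 = 34, a_1 = floor((31 + 31)/34) = 1.
  m_2 = 34*1 - 31 = 3, d_2 = (995 - 3^2)/34 = 986/34 = 29, a_2 = floor((31 + 3)/29) = 1.
  m_3 = 29*1 - 3 = 26, d_3 = (995 - 26^2)/29 = 319/29 = 11, a_3 = floor((31 + 26)/11) = 5.
  m_4 = 11*5 - 26 = 29, d_4 = (995 - 29^2)/11 = 154/11 = 14, a_4 = floor((31 + 29)/14) = 4.
  m_5 = 14*4 - 29 = 27, d_5 = (995 - 27^2)/14 = 266/14 = 19, a_5 = floor((31 + 27)/19) = 3.
  m_6 = 19*3 - 27 = 30, d_6 = (995 - 30^2)/19 = 95/19 = 5, a_6 = floor((31 + 30)/5) = 12.
  m_7 = 5*12 - 30 = 30, d_7 = (995 - 30^2)/5 = 95/5 = 19, a_7 = floor((31 + 30)/19) = 3.
  m_8 = 19*3 - 30 = 27, d_8 = (995 - 27^2)/19 = 266/19 = 14, a_8 = floor((31 + 27)/14) = 4.
  m_9 = 14*4 - 27 = 29, d_9 = (995 - 29^2)/14 = 154/14 = 11, a_9 = floor((31 + 29)/11) = 5.
  m_10 = 11*5 - 29 = 26, d_10 = (995 - 26^2)/11 = 319/11 = 29, a_10 = floor((31 + 26)/29) = 1.
  m_11 = 29*1 - 26 = 3, d_11 = (995 - 3^2)/29 = 986/29 = 34, a_11 = floor((31 + 3)/34) = 1.
  m_12 = 34*1 - 3 = 31, d_12 = (995 - 31^2)/34 = 34/34 = 1, a_12 = floor((31 + 31)/1) = 62.
  m_13 = 1*62 - 31 = 31, d_13 = (995 - 31^2)/1 = 34/1 = 34: (m_13, d_13) = (m_1, d_1) = (31, 34), so from here the quotients repeat a_1, ..., a_12; the period length is 12.
Hence the expansion of sqrt(995) is a_0 = 31 followed by the repeating block 1, 1, 5, 4, 3, 12, 3, 4, 5, 1, 1, 62 (period 12).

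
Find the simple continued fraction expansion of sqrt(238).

Write x_i = (sqrt(238) + m_i)/d_i with (m_0, d_0) = (0, 1). a_0 = floor(sqrt(238)) = 15, since 15^2 = 225 <= 238 < 256 = 16^2.
Iterate m_{i+1} = d_i*a_i - m_i, d_{i+1} = (238 - m_{i+1}^2)/d_i, a_{i+1} = floor((a_0 + m_{i+1})/d_{i+1}):
  m_1 = 1*15 - 0 = 15, d_1 = (238 - 15^2)/1 = 13/1 = 13, a_1 = floor((15 + 15)/13) = 2.
  m_2 = 13*2 - 15 = 11, d_2 = (238 - 11^2)/13 = 117/13 = 9, a_2 = floor((15 + 11)/9) = 2.
  m_3 = 9*2 - 11 = 7, d_3 = (238 - 7^2)/9 = 189/9 = 21, a_3 = floor((15 + 7)/21) = 1.
  m_4 = 21*1 - 7 = 14, d_4 = (238 - 14^2)/21 = 42/21 = 2, a_4 = floor((15 + 14)/2) = 14.
  m_5 = 2*14 - 14 = 14, d_5 = (238 - 14^2)/2 = 42/2 = 21, a_5 = floor((15 + 14)/21) = 1.
  m_6 = 21*1 - 14 = 7, d_6 = (238 - 7^2)/21 = 189/21 = 9, a_6 = floor((15 + 7)/9) = 2.
  m_7 = 9*2 - 7 = 11, d_7 = (238 - 11^2)/9 = 117/9 = 13, a_7 = floor((15 + 11)/13) = 2.
  m_8 = 13*2 - 11 = 15, d_8 = (238 - 15^2)/13 = 13/13 = 1, a_8 = floor((15 + 15)/1) = 30.
  m_9 = 1*30 - 15 = 15, d_9 = (238 - 15^2)/1 = 13/1 = 13: (m_9, d_9) = (m_1, d_1) = (15, 13), so from here the quotients repeat a_1, ..., a_8; the period length is 8.
Hence the expansion of sqrt(238) is a_0 = 15 followed by the repeating block 2, 2, 1, 14, 1, 2, 2, 30 (period 8).

[15; (2, 2, 1, 14, 1, 2, 2, 30)]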